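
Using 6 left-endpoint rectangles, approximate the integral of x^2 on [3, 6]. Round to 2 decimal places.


Left Riemann sum uses left endpoints of each subinterval.
Interval: [3, 6], n = 6
dx = (6 - 3) / 6 = 1/2
Left endpoints: [3, 7/2, 4, 9/2, 5, 11/2]
f values: [9, 49/4, 16, 81/4, 25, 121/4]
Sum = dx * (sum of f values)
= 1/2 * 451/4
= 451/8 ≈ 56.38

56.38


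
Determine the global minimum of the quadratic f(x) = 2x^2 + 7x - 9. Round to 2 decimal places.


For a quadratic f(x) = ax^2 + bx + c with a > 0, the minimum is at the vertex.
Vertex x-coordinate: x = -b/(2a)
x = -(7) / (2 * 2)
x = -7/4
Substitute back to find the minimum value:
f(-7/4) = 2 * (-7/4)^2 + 7 * (-7/4) - 9
= 49/8 - 49/4 - 9
= -121/8 ≈ -15.13

-15.13


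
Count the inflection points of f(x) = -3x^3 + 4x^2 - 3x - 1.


Inflection points occur where f''(x) = 0 and concavity changes.
f(x) = -3x^3 + 4x^2 - 3x - 1
f'(x) = -9x^2 + 8x - 3
f''(x) = -18x + 8
Set f''(x) = 0:
-18x + 8 = 0
x = -8 / (-18) = 4/9
Since f''(x) is linear (degree 1), it changes sign at this point.
Therefore there is exactly 1 inflection point.

1


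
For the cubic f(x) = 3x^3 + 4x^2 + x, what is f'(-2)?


Differentiate f(x) = 3x^3 + 4x^2 + x term by term:
f'(x) = 9x^2 + 8x + 1
Substitute x = -2:
f'(-2) = 9 * (-2)^2 + 8 * (-2) + 1
= 36 - 16 + 1
= 21

21


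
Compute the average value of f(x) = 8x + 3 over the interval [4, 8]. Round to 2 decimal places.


Average value = 1/(b-a) * integral from a to b of f(x) dx
First compute the integral of 8x + 3:
F(x) = 4x^2 + 3x
F(8) = 4 * 64 + 3 * 8 = 280
F(4) = 4 * 16 + 3 * 4 = 76
Integral = 280 - 76 = 204
Average = 204 / (8 - 4) = 204 / 4
= 51 = 51.00

51.00


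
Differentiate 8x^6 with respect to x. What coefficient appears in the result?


We apply the power rule: d/dx [ax^n] = a*n * x^(n-1)
d/dx [8x^6]
= 8 * 6 * x^(6-1)
= 48x^5
The coefficient is 48

48


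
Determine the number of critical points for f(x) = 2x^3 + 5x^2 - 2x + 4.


Find where f'(x) = 0:
f(x) = 2x^3 + 5x^2 - 2x + 4
f'(x) = 6x^2 + 10x - 2
This is a quadratic in x. Use the discriminant to count real roots.
Discriminant = (10)^2 - 4 * 6 * (-2)
= 100 - (-48)
= 148
Since discriminant > 0, f'(x) = 0 has 2 real solutions.
Number of critical points: 2

2


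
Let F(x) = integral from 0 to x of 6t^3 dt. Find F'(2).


By the Fundamental Theorem of Calculus (Part 1):
If F(x) = integral from 0 to x of f(t) dt, then F'(x) = f(x)
Here f(t) = 6t^3
So F'(x) = 6x^3
Evaluate at x = 2:
F'(2) = 6 * 2^3
= 6 * 8
= 48

48


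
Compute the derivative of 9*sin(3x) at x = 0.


Apply the chain rule to differentiate 9*sin(3x):
d/dx [9*sin(3x)]
= 9 * cos(3x) * d/dx(3x)
= 9 * 3 * cos(3x)
= 27 * cos(3x)
Evaluate at x = 0:
= 27 * cos(0)
= 27 * 1
= 27

27


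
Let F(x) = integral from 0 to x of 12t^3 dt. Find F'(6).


By the Fundamental Theorem of Calculus (Part 1):
If F(x) = integral from 0 to x of f(t) dt, then F'(x) = f(x)
Here f(t) = 12t^3
So F'(x) = 12x^3
Evaluate at x = 6:
F'(6) = 12 * 6^3
= 12 * 216
= 2592

2592


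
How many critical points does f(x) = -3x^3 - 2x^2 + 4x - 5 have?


Find where f'(x) = 0:
f(x) = -3x^3 - 2x^2 + 4x - 5
f'(x) = -9x^2 - 4x + 4
This is a quadratic in x. Use the discriminant to count real roots.
Discriminant = (-4)^2 - 4 * (-9) * 4
= 16 - (-144)
= 160
Since discriminant > 0, f'(x) = 0 has 2 real solutions.
Number of critical points: 2

2


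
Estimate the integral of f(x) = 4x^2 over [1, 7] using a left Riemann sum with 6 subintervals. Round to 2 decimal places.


Left Riemann sum uses left endpoints of each subinterval.
Interval: [1, 7], n = 6
dx = (7 - 1) / 6 = 1
Left endpoints: [1, 2, 3, 4, 5, 6]
f values: [4, 16, 36, 64, 100, 144]
Sum = dx * (sum of f values)
= 1 * 364
= 364 = 364.00

364.00


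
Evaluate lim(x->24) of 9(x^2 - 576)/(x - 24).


Direct substitution gives 0/0, so we factor the numerator.
Factor: 9(x^2 - 576) = 9 * (x - 24)(x + 24)
Cancel the common factor (x - 24):
9(x^2 - 576)/(x - 24) = 9 * (x + 24)
Now substitute x = 24:
= 9 * (24 + 24) = 432

432


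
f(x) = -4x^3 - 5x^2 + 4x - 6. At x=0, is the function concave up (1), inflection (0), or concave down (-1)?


Concavity is determined by the sign of f''(x).
f(x) = -4x^3 - 5x^2 + 4x - 6
f'(x) = -12x^2 - 10x + 4
f''(x) = -24x - 10
f''(0) = -24 * 0 - 10
= 0 - 10
= -10
Since f''(0) < 0, the function is concave down (-1)

-1


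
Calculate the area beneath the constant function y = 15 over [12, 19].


The area under a constant function y = 15 is a rectangle.
Width = 19 - 12 = 7
Height = 15
Area = width * height
= 7 * 15
= 105

105


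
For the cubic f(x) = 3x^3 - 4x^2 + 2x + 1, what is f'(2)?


Differentiate f(x) = 3x^3 - 4x^2 + 2x + 1 term by term:
f'(x) = 9x^2 - 8x + 2
Substitute x = 2:
f'(2) = 9 * 2^2 - 8 * 2 + 2
= 36 - 16 + 2
= 22

22


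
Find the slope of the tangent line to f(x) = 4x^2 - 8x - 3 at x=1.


The slope of the tangent line equals f'(x) at the point.
f(x) = 4x^2 - 8x - 3
f'(x) = 8x - 8
At x = 1:
f'(1) = 8 * 1 - 8
= 8 - 8
= 0

0


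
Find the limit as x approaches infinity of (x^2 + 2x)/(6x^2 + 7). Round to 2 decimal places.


For limits at infinity with equal-degree polynomials,
we compare leading coefficients.
Numerator leading term: x^2
Denominator leading term: 6x^2
Divide both by x^2:
lim = (1 + 2/x) / (6 + 7/x^2)
As x -> infinity, the 1/x and 1/x^2 terms vanish:
= 1/6 ≈ 0.17

0.17


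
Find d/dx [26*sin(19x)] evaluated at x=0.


Apply the chain rule to differentiate 26*sin(19x):
d/dx [26*sin(19x)]
= 26 * cos(19x) * d/dx(19x)
= 26 * 19 * cos(19x)
= 494 * cos(19x)
Evaluate at x = 0:
= 494 * cos(0)
= 494 * 1
= 494

494


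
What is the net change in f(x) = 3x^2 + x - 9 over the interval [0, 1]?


Net change = f(b) - f(a)
f(x) = 3x^2 + x - 9
Compute f(1):
f(1) = 3 * 1^2 + 1 * 1 - 9
= 3 + 1 - 9
= -5
Compute f(0):
f(0) = 3 * 0^2 + 1 * 0 - 9
= 0 + 0 - 9
= -9
Net change = -5 - (-9) = 4

4


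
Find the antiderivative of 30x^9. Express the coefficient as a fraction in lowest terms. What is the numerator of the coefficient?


Apply the power rule for integration:
integral of ax^n dx = a/(n+1) * x^(n+1) + C
integral of 30x^9 dx
= 30/10 * x^10 + C
= 3 * x^10 + C
The coefficient in lowest terms is 3 = 3/1, so its numerator is 3

3


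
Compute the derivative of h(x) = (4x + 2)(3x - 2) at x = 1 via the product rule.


Let u(x) = 4x + 2 and v(x) = 3x - 2
u'(x) = 4
v'(x) = 3
Product rule: h'(x) = u'(x)*v(x) + u(x)*v'(x)
= 4 * (3x - 2) + (4x + 2) * 3
At x = 1:
u(1) = 4 * 1 + 2 = 6
v(1) = 3 * 1 - 2 = 1
h'(1) = 4 * 1 + 6 * 3
= 4 + 18
= 22

22


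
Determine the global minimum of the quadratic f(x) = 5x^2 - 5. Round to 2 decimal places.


For a quadratic f(x) = ax^2 + bx + c with a > 0, the minimum is at the vertex.
Vertex x-coordinate: x = -b/(2a)
x = -(0) / (2 * 5)
x = 0/10 = 0
Substitute back to find the minimum value:
f(0) = 5 * 0^2 + 0 * 0 - 5
= 0 + 0 - 5
= -5 = -5.00

-5.00


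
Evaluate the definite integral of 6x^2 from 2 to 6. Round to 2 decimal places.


Find the antiderivative of 6x^2:
F(x) = 6/3 * x^3
Apply the Fundamental Theorem of Calculus:
F(6) - F(2)
= 6/3 * 6^3 - 6/3 * 2^3
= 6/3 * (216 - 8)
= 6/3 * 208
= 416 = 416.00

416.00


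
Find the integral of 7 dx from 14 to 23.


The integral of a constant k over [a, b] equals k * (b - a).
integral from 14 to 23 of 7 dx
= 7 * (23 - 14)
= 7 * 9
= 63

63


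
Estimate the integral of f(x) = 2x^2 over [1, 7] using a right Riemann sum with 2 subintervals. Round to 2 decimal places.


Right Riemann sum uses right endpoints of each subinterval.
Interval: [1, 7], n = 2
dx = (7 - 1) / 2 = 3
Right endpoints: [4, 7]
f values: [32, 98]
Sum = dx * (sum of f values)
= 3 * 130
= 390 = 390.00

390.00


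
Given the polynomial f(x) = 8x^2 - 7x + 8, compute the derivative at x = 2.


Differentiate term by term using power and sum rules:
f(x) = 8x^2 - 7x + 8
f'(x) = 16x - 7
Substitute x = 2:
f'(2) = 16 * 2 - 7
= 32 - 7
= 25

25


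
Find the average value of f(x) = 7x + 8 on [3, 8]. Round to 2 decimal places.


Average value = 1/(b-a) * integral from a to b of f(x) dx
First compute the integral of 7x + 8:
F(x) = (7/2)x^2 + 8x
F(8) = 7/2 * 64 + 8 * 8 = 288
F(3) = 7/2 * 9 + 8 * 3 = 111/2
Integral = 288 - 111/2 = 465/2
Average = (465/2) / (8 - 3) = (465/2) / 5
= 93/2 = 46.50

46.50


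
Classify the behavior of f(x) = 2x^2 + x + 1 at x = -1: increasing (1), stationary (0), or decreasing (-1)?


Compute f'(x) to determine behavior:
f'(x) = 4x + 1
f'(-1) = 4 * (-1) + 1
= -4 + 1
= -3
Since f'(-1) < 0, the function is decreasing (-1)

-1


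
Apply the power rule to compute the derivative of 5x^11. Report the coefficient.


We apply the power rule: d/dx [ax^n] = a*n * x^(n-1)
d/dx [5x^11]
= 5 * 11 * x^(11-1)
= 55x^10
The coefficient is 55

55


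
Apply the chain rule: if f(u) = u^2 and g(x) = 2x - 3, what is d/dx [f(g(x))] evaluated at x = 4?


Using the chain rule: (f(g(x)))' = f'(g(x)) * g'(x)
First, find g(4):
g(4) = 2 * 4 - 3 = 5
Next, f'(u) = 2u
And g'(x) = 2
So f'(g(4)) * g'(4)
= 2 * 5 * 2
= 20

20


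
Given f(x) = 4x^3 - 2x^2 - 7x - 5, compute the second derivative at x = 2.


First derivative:
f'(x) = 12x^2 - 4x - 7
Second derivative:
f''(x) = 24x - 4
Substitute x = 2:
f''(2) = 24 * 2 - 4
= 48 - 4
= 44

44


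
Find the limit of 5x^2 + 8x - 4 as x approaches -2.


Since polynomials are continuous, we use direct substitution.
lim(x->-2) of 5x^2 + 8x - 4
= 5 * (-2)^2 + 8 * (-2) - 4
= 20 - 16 - 4
= 0

0


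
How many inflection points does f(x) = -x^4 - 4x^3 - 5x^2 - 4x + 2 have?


Inflection points occur where f''(x) = 0 and concavity changes.
f(x) = -x^4 - 4x^3 - 5x^2 - 4x + 2
f'(x) = -4x^3 - 12x^2 - 10x - 4
f''(x) = -12x^2 - 24x - 10
This is a quadratic in x. Use the discriminant to count real roots.
Discriminant = (-24)^2 - 4 * (-12) * (-10)
= 576 - 480
= 96
Since discriminant > 0, f''(x) = 0 has 2 distinct real solutions.
A quadratic with two distinct real roots changes sign at each root, so concavity changes at both.
Number of inflection points: 2

2


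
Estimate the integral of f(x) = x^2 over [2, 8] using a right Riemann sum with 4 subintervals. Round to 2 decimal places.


Right Riemann sum uses right endpoints of each subinterval.
Interval: [2, 8], n = 4
dx = (8 - 2) / 4 = 3/2
Right endpoints: [7/2, 5, 13/2, 8]
f values: [49/4, 25, 169/4, 64]
Sum = dx * (sum of f values)
= 3/2 * 287/2
= 861/4 = 215.25

215.25


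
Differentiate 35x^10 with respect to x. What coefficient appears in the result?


We apply the power rule: d/dx [ax^n] = a*n * x^(n-1)
d/dx [35x^10]
= 35 * 10 * x^(10-1)
= 350x^9
The coefficient is 350

350


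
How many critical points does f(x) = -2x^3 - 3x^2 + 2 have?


Find where f'(x) = 0:
f(x) = -2x^3 - 3x^2 + 2
f'(x) = -6x^2 - 6x
This is a quadratic in x. Use the discriminant to count real roots.
Discriminant = (-6)^2 - 4 * (-6) * 0
= 36 - 0
= 36
Since discriminant > 0, f'(x) = 0 has 2 real solutions.
Number of critical points: 2

2


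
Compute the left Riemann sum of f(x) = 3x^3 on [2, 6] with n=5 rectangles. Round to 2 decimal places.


Left Riemann sum uses left endpoints of each subinterval.
Interval: [2, 6], n = 5
dx = (6 - 2) / 5 = 4/5
Left endpoints: [2, 14/5, 18/5, 22/5, 26/5]
f values: [24, 8232/125, 17496/125, 31944/125, 52728/125]
Sum = dx * (sum of f values)
= 4/5 * 4536/5
= 18144/25 = 725.76

725.76


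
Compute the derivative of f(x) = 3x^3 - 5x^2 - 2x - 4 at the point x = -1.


Differentiate f(x) = 3x^3 - 5x^2 - 2x - 4 term by term:
f'(x) = 9x^2 - 10x - 2
Substitute x = -1:
f'(-1) = 9 * (-1)^2 - 10 * (-1) - 2
= 9 + 10 - 2
= 17

17


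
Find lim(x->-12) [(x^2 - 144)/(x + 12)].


Direct substitution gives 0/0, so we factor the numerator.
Factor: (x^2 - 144) = (x + 12)(x - 12)
Cancel the common factor (x + 12):
(x^2 - 144)/(x + 12) = (x - 12)
Now substitute x = -12:
= (-12) - (12) = -24

-24


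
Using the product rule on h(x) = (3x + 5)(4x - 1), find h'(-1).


Let u(x) = 3x + 5 and v(x) = 4x - 1
u'(x) = 3
v'(x) = 4
Product rule: h'(x) = u'(x)*v(x) + u(x)*v'(x)
= 3 * (4x - 1) + (3x + 5) * 4
At x = -1:
u(-1) = 3 * (-1) + 5 = 2
v(-1) = 4 * (-1) - 1 = -5
h'(-1) = 3 * (-5) + 2 * 4
= -15 + 8
= -7

-7


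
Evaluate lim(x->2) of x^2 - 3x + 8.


Since polynomials are continuous, we use direct substitution.
lim(x->2) of x^2 - 3x + 8
= 1 * 2^2 - 3 * 2 + 8
= 4 - 6 + 8
= 6

6


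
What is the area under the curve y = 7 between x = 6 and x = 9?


The area under a constant function y = 7 is a rectangle.
Width = 9 - 6 = 3
Height = 7
Area = width * height
= 3 * 7
= 21

21


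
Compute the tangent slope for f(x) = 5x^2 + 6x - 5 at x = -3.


The slope of the tangent line equals f'(x) at the point.
f(x) = 5x^2 + 6x - 5
f'(x) = 10x + 6
At x = -3:
f'(-3) = 10 * (-3) + 6
= -30 + 6
= -24

-24


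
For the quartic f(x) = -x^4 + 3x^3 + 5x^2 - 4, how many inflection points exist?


Inflection points occur where f''(x) = 0 and concavity changes.
f(x) = -x^4 + 3x^3 + 5x^2 - 4
f'(x) = -4x^3 + 9x^2 + 10x
f''(x) = -12x^2 + 18x + 10
This is a quadratic in x. Use the discriminant to count real roots.
Discriminant = (18)^2 - 4 * (-12) * 10
= 324 - (-480)
= 804
Since discriminant > 0, f''(x) = 0 has 2 distinct real solutions.
A quadratic with two distinct real roots changes sign at each root, so concavity changes at both.
Number of inflection points: 2

2


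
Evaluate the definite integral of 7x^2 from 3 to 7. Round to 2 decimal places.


Find the antiderivative of 7x^2:
F(x) = 7/3 * x^3
Apply the Fundamental Theorem of Calculus:
F(7) - F(3)
= 7/3 * 7^3 - 7/3 * 3^3
= 7/3 * (343 - 27)
= 7/3 * 316
= 2212/3 ≈ 737.33

737.33


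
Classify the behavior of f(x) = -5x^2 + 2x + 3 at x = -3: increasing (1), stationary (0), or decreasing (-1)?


Compute f'(x) to determine behavior:
f'(x) = -10x + 2
f'(-3) = -10 * (-3) + 2
= 30 + 2
= 32
Since f'(-3) > 0, the function is increasing (1)

1


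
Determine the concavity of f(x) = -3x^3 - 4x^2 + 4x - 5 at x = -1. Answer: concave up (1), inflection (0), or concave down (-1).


Concavity is determined by the sign of f''(x).
f(x) = -3x^3 - 4x^2 + 4x - 5
f'(x) = -9x^2 - 8x + 4
f''(x) = -18x - 8
f''(-1) = -18 * (-1) - 8
= 18 - 8
= 10
Since f''(-1) > 0, the function is concave up (1)

1


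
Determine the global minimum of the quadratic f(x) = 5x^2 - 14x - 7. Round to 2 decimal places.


For a quadratic f(x) = ax^2 + bx + c with a > 0, the minimum is at the vertex.
Vertex x-coordinate: x = -b/(2a)
x = -(-14) / (2 * 5)
x = 14/10 = 7/5
Substitute back to find the minimum value:
f(7/5) = 5 * (7/5)^2 - 14 * (7/5) - 7
= 49/5 - 98/5 - 7
= -84/5 = -16.80

-16.80


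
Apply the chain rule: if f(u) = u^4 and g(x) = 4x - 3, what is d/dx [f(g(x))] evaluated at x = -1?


Using the chain rule: (f(g(x)))' = f'(g(x)) * g'(x)
First, find g(-1):
g(-1) = 4 * (-1) - 3 = -7
Next, f'(u) = 4u^3
And g'(x) = 4
So f'(g(-1)) * g'(-1)
= 4 * (-7)^3 * 4
= 4 * (-343) * 4
= -5488

-5488


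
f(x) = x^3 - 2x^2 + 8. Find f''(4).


First derivative:
f'(x) = 3x^2 - 4x
Second derivative:
f''(x) = 6x - 4
Substitute x = 4:
f''(4) = 6 * 4 - 4
= 24 - 4
= 20

20


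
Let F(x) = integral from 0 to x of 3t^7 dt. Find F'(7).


By the Fundamental Theorem of Calculus (Part 1):
If F(x) = integral from 0 to x of f(t) dt, then F'(x) = f(x)
Here f(t) = 3t^7
So F'(x) = 3x^7
Evaluate at x = 7:
F'(7) = 3 * 7^7
= 3 * 823543
= 2470629

2470629


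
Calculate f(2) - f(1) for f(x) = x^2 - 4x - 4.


Net change = f(b) - f(a)
f(x) = x^2 - 4x - 4
Compute f(2):
f(2) = 1 * 2^2 - 4 * 2 - 4
= 4 - 8 - 4
= -8
Compute f(1):
f(1) = 1 * 1^2 - 4 * 1 - 4
= 1 - 4 - 4
= -7
Net change = -8 - (-7) = -1

-1


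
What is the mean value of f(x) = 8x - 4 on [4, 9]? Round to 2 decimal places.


Average value = 1/(b-a) * integral from a to b of f(x) dx
First compute the integral of 8x - 4:
F(x) = 4x^2 - 4x
F(9) = 4 * 81 - 4 * 9 = 288
F(4) = 4 * 16 - 4 * 4 = 48
Integral = 288 - 48 = 240
Average = 240 / (9 - 4) = 240 / 5
= 48 = 48.00

48.00


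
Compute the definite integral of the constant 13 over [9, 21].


The integral of a constant k over [a, b] equals k * (b - a).
integral from 9 to 21 of 13 dx
= 13 * (21 - 9)
= 13 * 12
= 156

156


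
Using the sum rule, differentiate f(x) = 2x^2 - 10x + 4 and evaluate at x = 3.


Differentiate term by term using power and sum rules:
f(x) = 2x^2 - 10x + 4
f'(x) = 4x - 10
Substitute x = 3:
f'(3) = 4 * 3 - 10
= 12 - 10
= 2

2


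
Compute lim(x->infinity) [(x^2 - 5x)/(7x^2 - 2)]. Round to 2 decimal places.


For limits at infinity with equal-degree polynomials,
we compare leading coefficients.
Numerator leading term: x^2
Denominator leading term: 7x^2
Divide both by x^2:
lim = (1 - 5/x) / (7 - 2/x^2)
As x -> infinity, the 1/x and 1/x^2 terms vanish:
= 1/7 ≈ 0.14

0.14


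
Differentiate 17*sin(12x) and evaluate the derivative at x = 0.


Apply the chain rule to differentiate 17*sin(12x):
d/dx [17*sin(12x)]
= 17 * cos(12x) * d/dx(12x)
= 17 * 12 * cos(12x)
= 204 * cos(12x)
Evaluate at x = 0:
= 204 * cos(0)
= 204 * 1
= 204

204


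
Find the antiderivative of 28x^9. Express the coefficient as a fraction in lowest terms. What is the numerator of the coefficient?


Apply the power rule for integration:
integral of ax^n dx = a/(n+1) * x^(n+1) + C
integral of 28x^9 dx
= 28/10 * x^10 + C
= 14/5 * x^10 + C
The coefficient in lowest terms is 14/5, and its numerator is 14

14


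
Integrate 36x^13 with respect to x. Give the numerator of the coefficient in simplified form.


Apply the power rule for integration:
integral of ax^n dx = a/(n+1) * x^(n+1) + C
integral of 36x^13 dx
= 36/14 * x^14 + C
= 18/7 * x^14 + C
The coefficient in lowest terms is 18/7, and its numerator is 18

18


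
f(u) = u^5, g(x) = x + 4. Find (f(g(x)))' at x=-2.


Using the chain rule: (f(g(x)))' = f'(g(x)) * g'(x)
First, find g(-2):
g(-2) = 1 * (-2) + 4 = 2
Next, f'(u) = 5u^4
And g'(x) = 1
So f'(g(-2)) * g'(-2)
= 5 * 2^4 * 1
= 5 * 16 * 1
= 80

80


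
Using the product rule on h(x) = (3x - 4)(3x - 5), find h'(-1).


Let u(x) = 3x - 4 and v(x) = 3x - 5
u'(x) = 3
v'(x) = 3
Product rule: h'(x) = u'(x)*v(x) + u(x)*v'(x)
= 3 * (3x - 5) + (3x - 4) * 3
At x = -1:
u(-1) = 3 * (-1) - 4 = -7
v(-1) = 3 * (-1) - 5 = -8
h'(-1) = 3 * (-8) + (-7) * 3
= -24 - 21
= -45

-45


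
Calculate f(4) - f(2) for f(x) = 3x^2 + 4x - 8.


Net change = f(b) - f(a)
f(x) = 3x^2 + 4x - 8
Compute f(4):
f(4) = 3 * 4^2 + 4 * 4 - 8
= 48 + 16 - 8
= 56
Compute f(2):
f(2) = 3 * 2^2 + 4 * 2 - 8
= 12 + 8 - 8
= 12
Net change = 56 - 12 = 44

44


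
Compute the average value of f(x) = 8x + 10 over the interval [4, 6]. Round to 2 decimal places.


Average value = 1/(b-a) * integral from a to b of f(x) dx
First compute the integral of 8x + 10:
F(x) = 4x^2 + 10x
F(6) = 4 * 36 + 10 * 6 = 204
F(4) = 4 * 16 + 10 * 4 = 104
Integral = 204 - 104 = 100
Average = 100 / (6 - 4) = 100 / 2
= 50 = 50.00

50.00


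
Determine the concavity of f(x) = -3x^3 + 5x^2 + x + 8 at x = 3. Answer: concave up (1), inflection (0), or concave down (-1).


Concavity is determined by the sign of f''(x).
f(x) = -3x^3 + 5x^2 + x + 8
f'(x) = -9x^2 + 10x + 1
f''(x) = -18x + 10
f''(3) = -18 * 3 + 10
= -54 + 10
= -44
Since f''(3) < 0, the function is concave down (-1)

-1


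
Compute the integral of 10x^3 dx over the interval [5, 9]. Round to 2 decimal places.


Find the antiderivative of 10x^3:
F(x) = 10/4 * x^4
Apply the Fundamental Theorem of Calculus:
F(9) - F(5)
= 10/4 * 9^4 - 10/4 * 5^4
= 10/4 * (6561 - 625)
= 10/4 * 5936
= 14840 = 14840.00

14840.00


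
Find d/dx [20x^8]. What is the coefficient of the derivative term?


We apply the power rule: d/dx [ax^n] = a*n * x^(n-1)
d/dx [20x^8]
= 20 * 8 * x^(8-1)
= 160x^7
The coefficient is 160

160


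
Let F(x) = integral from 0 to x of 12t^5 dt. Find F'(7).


By the Fundamental Theorem of Calculus (Part 1):
If F(x) = integral from 0 to x of f(t) dt, then F'(x) = f(x)
Here f(t) = 12t^5
So F'(x) = 12x^5
Evaluate at x = 7:
F'(7) = 12 * 7^5
= 12 * 16807
= 201684

201684


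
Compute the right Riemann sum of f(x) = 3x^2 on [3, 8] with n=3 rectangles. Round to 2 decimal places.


Right Riemann sum uses right endpoints of each subinterval.
Interval: [3, 8], n = 3
dx = (8 - 3) / 3 = 5/3
Right endpoints: [14/3, 19/3, 8]
f values: [196/3, 361/3, 192]
Sum = dx * (sum of f values)
= 5/3 * 1133/3
= 5665/9 ≈ 629.44

629.44


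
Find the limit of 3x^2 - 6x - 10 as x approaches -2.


Since polynomials are continuous, we use direct substitution.
lim(x->-2) of 3x^2 - 6x - 10
= 3 * (-2)^2 - 6 * (-2) - 10
= 12 + 12 - 10
= 14

14


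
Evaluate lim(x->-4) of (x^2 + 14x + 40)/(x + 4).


Direct substitution gives 0/0, so we factor the numerator.
Factor: (x^2 + 14x + 40) = (x + 4)(x + 10)
Cancel the common factor (x + 4):
(x^2 + 14x + 40)/(x + 4) = (x + 10)
Now substitute x = -4:
= (-4) - (-10) = 6

6


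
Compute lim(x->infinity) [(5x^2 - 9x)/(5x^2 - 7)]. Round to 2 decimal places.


For limits at infinity with equal-degree polynomials,
we compare leading coefficients.
Numerator leading term: 5x^2
Denominator leading term: 5x^2
Divide both by x^2:
lim = (5 - 9/x) / (5 - 7/x^2)
As x -> infinity, the 1/x and 1/x^2 terms vanish:
= 5/5 = 1 = 1.00

1.00


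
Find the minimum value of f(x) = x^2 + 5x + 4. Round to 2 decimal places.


For a quadratic f(x) = ax^2 + bx + c with a > 0, the minimum is at the vertex.
Vertex x-coordinate: x = -b/(2a)
x = -(5) / (2 * 1)
x = -5/2
Substitute back to find the minimum value:
f(-5/2) = 1 * (-5/2)^2 + 5 * (-5/2) + 4
= 25/4 - 25/2 + 4
= -9/4 = -2.25

-2.25


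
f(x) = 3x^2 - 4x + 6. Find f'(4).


Differentiate term by term using power and sum rules:
f(x) = 3x^2 - 4x + 6
f'(x) = 6x - 4
Substitute x = 4:
f'(4) = 6 * 4 - 4
= 24 - 4
= 20

20


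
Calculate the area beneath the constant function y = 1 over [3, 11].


The area under a constant function y = 1 is a rectangle.
Width = 11 - 3 = 8
Height = 1
Area = width * height
= 8 * 1
= 8

8


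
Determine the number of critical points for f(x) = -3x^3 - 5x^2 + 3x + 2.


Find where f'(x) = 0:
f(x) = -3x^3 - 5x^2 + 3x + 2
f'(x) = -9x^2 - 10x + 3
This is a quadratic in x. Use the discriminant to count real roots.
Discriminant = (-10)^2 - 4 * (-9) * 3
= 100 - (-108)
= 208
Since discriminant > 0, f'(x) = 0 has 2 real solutions.
Number of critical points: 2

2


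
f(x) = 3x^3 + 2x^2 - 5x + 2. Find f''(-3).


First derivative:
f'(x) = 9x^2 + 4x - 5
Second derivative:
f''(x) = 18x + 4
Substitute x = -3:
f''(-3) = 18 * (-3) + 4
= -54 + 4
= -50

-50


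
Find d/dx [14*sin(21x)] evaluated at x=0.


Apply the chain rule to differentiate 14*sin(21x):
d/dx [14*sin(21x)]
= 14 * cos(21x) * d/dx(21x)
= 14 * 21 * cos(21x)
= 294 * cos(21x)
Evaluate at x = 0:
= 294 * cos(0)
= 294 * 1
= 294

294


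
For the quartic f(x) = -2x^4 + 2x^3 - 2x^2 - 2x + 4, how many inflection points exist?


Inflection points occur where f''(x) = 0 and concavity changes.
f(x) = -2x^4 + 2x^3 - 2x^2 - 2x + 4
f'(x) = -8x^3 + 6x^2 - 4x - 2
f''(x) = -24x^2 + 12x - 4
This is a quadratic in x. Use the discriminant to count real roots.
Discriminant = (12)^2 - 4 * (-24) * (-4)
= 144 - 384
= -240
Since discriminant < 0, f''(x) = 0 has no real solutions.
Number of inflection points: 0

0


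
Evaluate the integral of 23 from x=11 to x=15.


The integral of a constant k over [a, b] equals k * (b - a).
integral from 11 to 15 of 23 dx
= 23 * (15 - 11)
= 23 * 4
= 92

92


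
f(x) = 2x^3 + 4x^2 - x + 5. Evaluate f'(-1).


Differentiate f(x) = 2x^3 + 4x^2 - x + 5 term by term:
f'(x) = 6x^2 + 8x - 1
Substitute x = -1:
f'(-1) = 6 * (-1)^2 + 8 * (-1) - 1
= 6 - 8 - 1
= -3

-3


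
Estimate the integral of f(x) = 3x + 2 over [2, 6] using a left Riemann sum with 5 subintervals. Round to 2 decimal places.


Left Riemann sum uses left endpoints of each subinterval.
Interval: [2, 6], n = 5
dx = (6 - 2) / 5 = 4/5
Left endpoints: [2, 14/5, 18/5, 22/5, 26/5]
f values: [8, 52/5, 64/5, 76/5, 88/5]
Sum = dx * (sum of f values)
= 4/5 * 64
= 256/5 = 51.20

51.20


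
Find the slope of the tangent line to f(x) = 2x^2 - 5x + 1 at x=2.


The slope of the tangent line equals f'(x) at the point.
f(x) = 2x^2 - 5x + 1
f'(x) = 4x - 5
At x = 2:
f'(2) = 4 * 2 - 5
= 8 - 5
= 3

3


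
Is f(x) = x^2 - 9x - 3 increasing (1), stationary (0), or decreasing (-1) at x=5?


Compute f'(x) to determine behavior:
f'(x) = 2x - 9
f'(5) = 2 * 5 - 9
= 10 - 9
= 1
Since f'(5) > 0, the function is increasing (1)

1


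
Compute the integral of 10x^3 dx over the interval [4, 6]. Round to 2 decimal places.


Find the antiderivative of 10x^3:
F(x) = 10/4 * x^4
Apply the Fundamental Theorem of Calculus:
F(6) - F(4)
= 10/4 * 6^4 - 10/4 * 4^4
= 10/4 * (1296 - 256)
= 10/4 * 1040
= 2600 = 2600.00

2600.00


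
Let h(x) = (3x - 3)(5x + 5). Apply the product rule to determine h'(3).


Let u(x) = 3x - 3 and v(x) = 5x + 5
u'(x) = 3
v'(x) = 5
Product rule: h'(x) = u'(x)*v(x) + u(x)*v'(x)
= 3 * (5x + 5) + (3x - 3) * 5
At x = 3:
u(3) = 3 * 3 - 3 = 6
v(3) = 5 * 3 + 5 = 20
h'(3) = 3 * 20 + 6 * 5
= 60 + 30
= 90

90


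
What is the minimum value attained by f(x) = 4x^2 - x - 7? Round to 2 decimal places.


For a quadratic f(x) = ax^2 + bx + c with a > 0, the minimum is at the vertex.
Vertex x-coordinate: x = -b/(2a)
x = -(-1) / (2 * 4)
x = 1/8
Substitute back to find the minimum value:
f(1/8) = 4 * (1/8)^2 - 1 * (1/8) - 7
= 1/16 - 1/8 - 7
= -113/16 ≈ -7.06

-7.06


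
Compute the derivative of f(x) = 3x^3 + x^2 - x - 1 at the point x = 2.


Differentiate f(x) = 3x^3 + x^2 - x - 1 term by term:
f'(x) = 9x^2 + 2x - 1
Substitute x = 2:
f'(2) = 9 * 2^2 + 2 * 2 - 1
= 36 + 4 - 1
= 39

39


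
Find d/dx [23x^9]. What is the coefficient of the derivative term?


We apply the power rule: d/dx [ax^n] = a*n * x^(n-1)
d/dx [23x^9]
= 23 * 9 * x^(9-1)
= 207x^8
The coefficient is 207

207


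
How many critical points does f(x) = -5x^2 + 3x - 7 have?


Find where f'(x) = 0:
f'(x) = -10x + 3
Set f'(x) = 0:
-10x + 3 = 0
x = -3 / (-10) = 3/10
This is a linear equation in x, so there is exactly one solution.
Number of critical points: 1

1


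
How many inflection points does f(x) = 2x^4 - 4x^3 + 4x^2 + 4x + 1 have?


Inflection points occur where f''(x) = 0 and concavity changes.
f(x) = 2x^4 - 4x^3 + 4x^2 + 4x + 1
f'(x) = 8x^3 - 12x^2 + 8x + 4
f''(x) = 24x^2 - 24x + 8
This is a quadratic in x. Use the discriminant to count real roots.
Discriminant = (-24)^2 - 4 * 24 * 8
= 576 - 768
= -192
Since discriminant < 0, f''(x) = 0 has no real solutions.
Number of inflection points: 0

0


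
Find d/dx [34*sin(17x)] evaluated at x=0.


Apply the chain rule to differentiate 34*sin(17x):
d/dx [34*sin(17x)]
= 34 * cos(17x) * d/dx(17x)
= 34 * 17 * cos(17x)
= 578 * cos(17x)
Evaluate at x = 0:
= 578 * cos(0)
= 578 * 1
= 578

578


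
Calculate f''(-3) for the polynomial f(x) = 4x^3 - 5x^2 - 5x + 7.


First derivative:
f'(x) = 12x^2 - 10x - 5
Second derivative:
f''(x) = 24x - 10
Substitute x = -3:
f''(-3) = 24 * (-3) - 10
= -72 - 10
= -82

-82


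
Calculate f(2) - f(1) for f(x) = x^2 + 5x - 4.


Net change = f(b) - f(a)
f(x) = x^2 + 5x - 4
Compute f(2):
f(2) = 1 * 2^2 + 5 * 2 - 4
= 4 + 10 - 4
= 10
Compute f(1):
f(1) = 1 * 1^2 + 5 * 1 - 4
= 1 + 5 - 4
= 2
Net change = 10 - 2 = 8

8


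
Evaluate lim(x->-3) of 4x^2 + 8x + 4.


Since polynomials are continuous, we use direct substitution.
lim(x->-3) of 4x^2 + 8x + 4
= 4 * (-3)^2 + 8 * (-3) + 4
= 36 - 24 + 4
= 16

16


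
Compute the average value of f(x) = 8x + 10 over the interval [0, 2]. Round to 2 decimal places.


Average value = 1/(b-a) * integral from a to b of f(x) dx
First compute the integral of 8x + 10:
F(x) = 4x^2 + 10x
F(2) = 4 * 4 + 10 * 2 = 36
F(0) = 4 * 0 + 10 * 0 = 0
Integral = 36 - 0 = 36
Average = 36 / (2 - 0) = 36 / 2
= 18 = 18.00

18.00


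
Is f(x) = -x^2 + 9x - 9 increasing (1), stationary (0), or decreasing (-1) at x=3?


Compute f'(x) to determine behavior:
f'(x) = -2x + 9
f'(3) = -2 * 3 + 9
= -6 + 9
= 3
Since f'(3) > 0, the function is increasing (1)

1


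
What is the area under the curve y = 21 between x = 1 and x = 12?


The area under a constant function y = 21 is a rectangle.
Width = 12 - 1 = 11
Height = 21
Area = width * height
= 11 * 21
= 231

231


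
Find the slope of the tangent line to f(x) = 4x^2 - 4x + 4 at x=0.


The slope of the tangent line equals f'(x) at the point.
f(x) = 4x^2 - 4x + 4
f'(x) = 8x - 4
At x = 0:
f'(0) = 8 * 0 - 4
= 0 - 4
= -4

-4


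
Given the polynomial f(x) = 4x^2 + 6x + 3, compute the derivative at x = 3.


Differentiate term by term using power and sum rules:
f(x) = 4x^2 + 6x + 3
f'(x) = 8x + 6
Substitute x = 3:
f'(3) = 8 * 3 + 6
= 24 + 6
= 30

30


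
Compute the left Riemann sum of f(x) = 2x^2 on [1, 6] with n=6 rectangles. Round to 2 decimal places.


Left Riemann sum uses left endpoints of each subinterval.
Interval: [1, 6], n = 6
dx = (6 - 1) / 6 = 5/6
Left endpoints: [1, 11/6, 8/3, 7/2, 13/3, 31/6]
f values: [2, 121/18, 128/9, 49/2, 338/9, 961/18]
Sum = dx * (sum of f values)
= 5/6 * 2491/18
= 12455/108 ≈ 115.32

115.32


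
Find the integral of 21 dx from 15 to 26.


The integral of a constant k over [a, b] equals k * (b - a).
integral from 15 to 26 of 21 dx
= 21 * (26 - 15)
= 21 * 11
= 231

231


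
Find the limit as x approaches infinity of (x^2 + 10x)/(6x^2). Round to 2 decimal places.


For limits at infinity with equal-degree polynomials,
we compare leading coefficients.
Numerator leading term: x^2
Denominator leading term: 6x^2
Divide both by x^2:
lim = (1 + 10/x) / (6)
As x -> infinity, the 1/x and 1/x^2 terms vanish:
= 1/6 ≈ 0.17

0.17


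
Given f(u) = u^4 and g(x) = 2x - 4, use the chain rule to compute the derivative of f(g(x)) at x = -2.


Using the chain rule: (f(g(x)))' = f'(g(x)) * g'(x)
First, find g(-2):
g(-2) = 2 * (-2) - 4 = -8
Next, f'(u) = 4u^3
And g'(x) = 2
So f'(g(-2)) * g'(-2)
= 4 * (-8)^3 * 2
= 4 * (-512) * 2
= -4096

-4096


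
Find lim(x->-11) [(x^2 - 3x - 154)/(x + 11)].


Direct substitution gives 0/0, so we factor the numerator.
Factor: (x^2 - 3x - 154) = (x + 11)(x - 14)
Cancel the common factor (x + 11):
(x^2 - 3x - 154)/(x + 11) = (x - 14)
Now substitute x = -11:
= (-11) - (14) = -25

-25


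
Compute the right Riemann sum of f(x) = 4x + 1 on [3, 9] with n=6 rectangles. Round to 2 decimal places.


Right Riemann sum uses right endpoints of each subinterval.
Interval: [3, 9], n = 6
dx = (9 - 3) / 6 = 1
Right endpoints: [4, 5, 6, 7, 8, 9]
f values: [17, 21, 25, 29, 33, 37]
Sum = dx * (sum of f values)
= 1 * 162
= 162 = 162.00

162.00


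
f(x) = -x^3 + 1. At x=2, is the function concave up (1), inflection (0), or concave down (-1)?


Concavity is determined by the sign of f''(x).
f(x) = -x^3 + 1
f'(x) = -3x^2
f''(x) = -6x
f''(2) = -6 * 2 + 0
= -12 + 0
= -12
Since f''(2) < 0, the function is concave down (-1)

-1


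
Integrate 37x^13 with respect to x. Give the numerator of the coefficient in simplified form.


Apply the power rule for integration:
integral of ax^n dx = a/(n+1) * x^(n+1) + C
integral of 37x^13 dx
= 37/14 * x^14 + C
The coefficient in lowest terms is 37/14, and its numerator is 37

37


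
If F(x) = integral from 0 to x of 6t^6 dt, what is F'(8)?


By the Fundamental Theorem of Calculus (Part 1):
If F(x) = integral from 0 to x of f(t) dt, then F'(x) = f(x)
Here f(t) = 6t^6
So F'(x) = 6x^6
Evaluate at x = 8:
F'(8) = 6 * 8^6
= 6 * 262144
= 1572864

1572864


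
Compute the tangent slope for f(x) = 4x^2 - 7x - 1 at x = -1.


The slope of the tangent line equals f'(x) at the point.
f(x) = 4x^2 - 7x - 1
f'(x) = 8x - 7
At x = -1:
f'(-1) = 8 * (-1) - 7
= -8 - 7
= -15

-15


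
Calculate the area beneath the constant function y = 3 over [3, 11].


The area under a constant function y = 3 is a rectangle.
Width = 11 - 3 = 8
Height = 3
Area = width * height
= 8 * 3
= 24

24


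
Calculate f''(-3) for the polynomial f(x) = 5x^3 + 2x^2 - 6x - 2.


First derivative:
f'(x) = 15x^2 + 4x - 6
Second derivative:
f''(x) = 30x + 4
Substitute x = -3:
f''(-3) = 30 * (-3) + 4
= -90 + 4
= -86

-86


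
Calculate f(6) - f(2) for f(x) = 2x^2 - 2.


Net change = f(b) - f(a)
f(x) = 2x^2 - 2
Compute f(6):
f(6) = 2 * 6^2 + 0 * 6 - 2
= 72 + 0 - 2
= 70
Compute f(2):
f(2) = 2 * 2^2 + 0 * 2 - 2
= 8 + 0 - 2
= 6
Net change = 70 - 6 = 64

64


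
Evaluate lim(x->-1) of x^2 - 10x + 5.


Since polynomials are continuous, we use direct substitution.
lim(x->-1) of x^2 - 10x + 5
= 1 * (-1)^2 - 10 * (-1) + 5
= 1 + 10 + 5
= 16

16


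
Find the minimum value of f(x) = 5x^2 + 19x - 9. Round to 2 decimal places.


For a quadratic f(x) = ax^2 + bx + c with a > 0, the minimum is at the vertex.
Vertex x-coordinate: x = -b/(2a)
x = -(19) / (2 * 5)
x = -19/10
Substitute back to find the minimum value:
f(-19/10) = 5 * (-19/10)^2 + 19 * (-19/10) - 9
= 361/20 - 361/10 - 9
= -541/20 = -27.05

-27.05


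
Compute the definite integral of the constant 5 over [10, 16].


The integral of a constant k over [a, b] equals k * (b - a).
integral from 10 to 16 of 5 dx
= 5 * (16 - 10)
= 5 * 6
= 30

30


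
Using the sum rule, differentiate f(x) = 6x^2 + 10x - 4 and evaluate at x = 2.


Differentiate term by term using power and sum rules:
f(x) = 6x^2 + 10x - 4
f'(x) = 12x + 10
Substitute x = 2:
f'(2) = 12 * 2 + 10
= 24 + 10
= 34

34


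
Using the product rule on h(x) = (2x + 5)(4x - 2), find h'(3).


Let u(x) = 2x + 5 and v(x) = 4x - 2
u'(x) = 2
v'(x) = 4
Product rule: h'(x) = u'(x)*v(x) + u(x)*v'(x)
= 2 * (4x - 2) + (2x + 5) * 4
At x = 3:
u(3) = 2 * 3 + 5 = 11
v(3) = 4 * 3 - 2 = 10
h'(3) = 2 * 10 + 11 * 4
= 20 + 44
= 64

64


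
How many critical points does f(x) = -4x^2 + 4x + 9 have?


Find where f'(x) = 0:
f'(x) = -8x + 4
Set f'(x) = 0:
-8x + 4 = 0
x = -4 / (-8) = 1/2
This is a linear equation in x, so there is exactly one solution.
Number of critical points: 1

1


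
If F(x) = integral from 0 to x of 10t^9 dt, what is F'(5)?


By the Fundamental Theorem of Calculus (Part 1):
If F(x) = integral from 0 to x of f(t) dt, then F'(x) = f(x)
Here f(t) = 10t^9
So F'(x) = 10x^9
Evaluate at x = 5:
F'(5) = 10 * 5^9
= 10 * 1953125
= 19531250

19531250


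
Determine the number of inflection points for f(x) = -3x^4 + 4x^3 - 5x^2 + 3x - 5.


Inflection points occur where f''(x) = 0 and concavity changes.
f(x) = -3x^4 + 4x^3 - 5x^2 + 3x - 5
f'(x) = -12x^3 + 12x^2 - 10x + 3
f''(x) = -36x^2 + 24x - 10
This is a quadratic in x. Use the discriminant to count real roots.
Discriminant = (24)^2 - 4 * (-36) * (-10)
= 576 - 1440
= -864
Since discriminant < 0, f''(x) = 0 has no real solutions.
Number of inflection points: 0

0


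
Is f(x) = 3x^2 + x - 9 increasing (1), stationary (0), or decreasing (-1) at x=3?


Compute f'(x) to determine behavior:
f'(x) = 6x + 1
f'(3) = 6 * 3 + 1
= 18 + 1
= 19
Since f'(3) > 0, the function is increasing (1)

1


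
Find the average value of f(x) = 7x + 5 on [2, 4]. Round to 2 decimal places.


Average value = 1/(b-a) * integral from a to b of f(x) dx
First compute the integral of 7x + 5:
F(x) = (7/2)x^2 + 5x
F(4) = 7/2 * 16 + 5 * 4 = 76
F(2) = 7/2 * 4 + 5 * 2 = 24
Integral = 76 - 24 = 52
Average = 52 / (4 - 2) = 52 / 2
= 26 = 26.00

26.00


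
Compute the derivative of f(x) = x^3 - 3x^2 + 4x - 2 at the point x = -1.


Differentiate f(x) = x^3 - 3x^2 + 4x - 2 term by term:
f'(x) = 3x^2 - 6x + 4
Substitute x = -1:
f'(-1) = 3 * (-1)^2 - 6 * (-1) + 4
= 3 + 6 + 4
= 13

13


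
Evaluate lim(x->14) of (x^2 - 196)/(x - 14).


Direct substitution gives 0/0, so we factor the numerator.
Factor: (x^2 - 196) = (x - 14)(x + 14)
Cancel the common factor (x - 14):
(x^2 - 196)/(x - 14) = (x + 14)
Now substitute x = 14:
= (14 + 14) = 28

28


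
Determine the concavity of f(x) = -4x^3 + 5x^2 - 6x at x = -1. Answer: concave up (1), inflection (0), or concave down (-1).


Concavity is determined by the sign of f''(x).
f(x) = -4x^3 + 5x^2 - 6x
f'(x) = -12x^2 + 10x - 6
f''(x) = -24x + 10
f''(-1) = -24 * (-1) + 10
= 24 + 10
= 34
Since f''(-1) > 0, the function is concave up (1)

1


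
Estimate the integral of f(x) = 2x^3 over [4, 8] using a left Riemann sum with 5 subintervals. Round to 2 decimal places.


Left Riemann sum uses left endpoints of each subinterval.
Interval: [4, 8], n = 5
dx = (8 - 4) / 5 = 4/5
Left endpoints: [4, 24/5, 28/5, 32/5, 36/5]
f values: [128, 27648/125, 43904/125, 65536/125, 93312/125]
Sum = dx * (sum of f values)
= 4/5 * 9856/5
= 39424/25 = 1576.96

1576.96


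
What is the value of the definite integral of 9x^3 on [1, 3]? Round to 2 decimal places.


Find the antiderivative of 9x^3:
F(x) = 9/4 * x^4
Apply the Fundamental Theorem of Calculus:
F(3) - F(1)
= 9/4 * 3^4 - 9/4 * 1^4
= 9/4 * (81 - 1)
= 9/4 * 80
= 180 = 180.00

180.00


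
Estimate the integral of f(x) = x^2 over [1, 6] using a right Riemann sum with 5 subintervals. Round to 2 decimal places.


Right Riemann sum uses right endpoints of each subinterval.
Interval: [1, 6], n = 5
dx = (6 - 1) / 5 = 1
Right endpoints: [2, 3, 4, 5, 6]
f values: [4, 9, 16, 25, 36]
Sum = dx * (sum of f values)
= 1 * 90
= 90 = 90.00

90.00


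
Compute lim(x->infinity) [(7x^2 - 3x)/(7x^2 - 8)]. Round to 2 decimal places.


For limits at infinity with equal-degree polynomials,
we compare leading coefficients.
Numerator leading term: 7x^2
Denominator leading term: 7x^2
Divide both by x^2:
lim = (7 - 3/x) / (7 - 8/x^2)
As x -> infinity, the 1/x and 1/x^2 terms vanish:
= 7/7 = 1 = 1.00

1.00


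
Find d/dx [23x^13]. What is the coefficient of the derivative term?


We apply the power rule: d/dx [ax^n] = a*n * x^(n-1)
d/dx [23x^13]
= 23 * 13 * x^(13-1)
= 299x^12
The coefficient is 299

299


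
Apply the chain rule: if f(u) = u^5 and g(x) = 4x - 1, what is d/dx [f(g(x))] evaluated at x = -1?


Using the chain rule: (f(g(x)))' = f'(g(x)) * g'(x)
First, find g(-1):
g(-1) = 4 * (-1) - 1 = -5
Next, f'(u) = 5u^4
And g'(x) = 4
So f'(g(-1)) * g'(-1)
= 5 * (-5)^4 * 4
= 5 * 625 * 4
= 12500

12500


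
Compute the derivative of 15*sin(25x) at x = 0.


Apply the chain rule to differentiate 15*sin(25x):
d/dx [15*sin(25x)]
= 15 * cos(25x) * d/dx(25x)
= 15 * 25 * cos(25x)
= 375 * cos(25x)
Evaluate at x = 0:
= 375 * cos(0)
= 375 * 1
= 375

375


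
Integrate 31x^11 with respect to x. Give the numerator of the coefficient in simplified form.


Apply the power rule for integration:
integral of ax^n dx = a/(n+1) * x^(n+1) + C
integral of 31x^11 dx
= 31/12 * x^12 + C
The coefficient in lowest terms is 31/12, and its numerator is 31

31


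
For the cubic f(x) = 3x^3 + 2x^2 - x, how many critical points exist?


Find where f'(x) = 0:
f(x) = 3x^3 + 2x^2 - x
f'(x) = 9x^2 + 4x - 1
This is a quadratic in x. Use the discriminant to count real roots.
Discriminant = (4)^2 - 4 * 9 * (-1)
= 16 - (-36)
= 52
Since discriminant > 0, f'(x) = 0 has 2 real solutions.
Number of critical points: 2

2


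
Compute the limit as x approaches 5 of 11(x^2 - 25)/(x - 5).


Direct substitution gives 0/0, so we factor the numerator.
Factor: 11(x^2 - 25) = 11 * (x - 5)(x + 5)
Cancel the common factor (x - 5):
11(x^2 - 25)/(x - 5) = 11 * (x + 5)
Now substitute x = 5:
= 11 * (5 + 5) = 110

110


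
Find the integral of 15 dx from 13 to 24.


The integral of a constant k over [a, b] equals k * (b - a).
integral from 13 to 24 of 15 dx
= 15 * (24 - 13)
= 15 * 11
= 165

165


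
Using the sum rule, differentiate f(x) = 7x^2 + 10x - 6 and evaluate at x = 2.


Differentiate term by term using power and sum rules:
f(x) = 7x^2 + 10x - 6
f'(x) = 14x + 10
Substitute x = 2:
f'(2) = 14 * 2 + 10
= 28 + 10
= 38

38


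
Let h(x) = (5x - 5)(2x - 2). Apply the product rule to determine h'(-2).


Let u(x) = 5x - 5 and v(x) = 2x - 2
u'(x) = 5
v'(x) = 2
Product rule: h'(x) = u'(x)*v(x) + u(x)*v'(x)
= 5 * (2x - 2) + (5x - 5) * 2
At x = -2:
u(-2) = 5 * (-2) - 5 = -15
v(-2) = 2 * (-2) - 2 = -6
h'(-2) = 5 * (-6) + (-15) * 2
= -30 - 30
= -60

-60
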